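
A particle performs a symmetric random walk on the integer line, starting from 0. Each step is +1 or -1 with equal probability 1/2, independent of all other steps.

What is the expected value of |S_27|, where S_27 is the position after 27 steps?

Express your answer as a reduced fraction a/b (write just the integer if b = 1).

Answer: 35102025/8388608

Derivation:
S_27 takes values m ≡ 1 (mod 2) with |m| ≤ 27; P(S_27=m) = C(27,(27+m)/2)/2^27.
Total paths: 2^27 = 134217728
Distribution: P(S=-27)=1/134217728, P(S=-25)=27/134217728, P(S=-23)=351/134217728, P(S=-21)=2925/134217728, P(S=-19)=17550/134217728, P(S=-17)=80730/134217728, P(S=-15)=296010/134217728, P(S=-13)=888030/134217728, P(S=-11)=2220075/134217728, P(S=-9)=4686825/134217728, P(S=-7)=8436285/134217728, P(S=-5)=13037895/134217728, P(S=-3)=17383860/134217728, P(S=-1)=20058300/134217728, P(S=1)=20058300/134217728, P(S=3)=17383860/134217728, P(S=5)=13037895/134217728, P(S=7)=8436285/134217728, P(S=9)=4686825/134217728, P(S=11)=2220075/134217728, P(S=13)=888030/134217728, P(S=15)=296010/134217728, P(S=17)=80730/134217728, P(S=19)=17550/134217728, P(S=21)=2925/134217728, P(S=23)=351/134217728, P(S=25)=27/134217728, P(S=27)=1/134217728
E[|S_27|] = Σ_m |m|·P(S_27=m) = 561632400/134217728 = 35102025/8388608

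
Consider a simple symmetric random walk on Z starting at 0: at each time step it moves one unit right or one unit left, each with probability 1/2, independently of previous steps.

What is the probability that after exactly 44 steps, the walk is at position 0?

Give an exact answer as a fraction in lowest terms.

Answer: 263012370465/2199023255552

Derivation:
To return to 0 after 44 steps: need exactly 22 steps of +1 and 22 of -1.
Favorable paths: C(44,22) = 2104098963720
Total paths: 2^44 = 17592186044416
P = 2104098963720/17592186044416 = 263012370465/2199023255552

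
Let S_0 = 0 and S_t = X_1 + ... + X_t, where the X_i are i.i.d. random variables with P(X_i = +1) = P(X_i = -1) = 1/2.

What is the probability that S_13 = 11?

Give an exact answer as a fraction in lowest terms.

Answer: 13/8192

Derivation:
To reach position 11 after 13 steps: need 12 steps of +1 and 1 of -1.
Favorable paths: C(13,12) = 13
Total paths: 2^13 = 8192
P = 13/8192 = 13/8192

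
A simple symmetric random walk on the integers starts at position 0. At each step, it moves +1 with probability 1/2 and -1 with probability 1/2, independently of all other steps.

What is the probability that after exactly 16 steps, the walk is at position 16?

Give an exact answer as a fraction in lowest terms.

To reach position 16 after 16 steps: need 16 steps of +1 and 0 of -1.
Favorable paths: C(16,16) = 1
Total paths: 2^16 = 65536
P = 1/65536 = 1/65536

Answer: 1/65536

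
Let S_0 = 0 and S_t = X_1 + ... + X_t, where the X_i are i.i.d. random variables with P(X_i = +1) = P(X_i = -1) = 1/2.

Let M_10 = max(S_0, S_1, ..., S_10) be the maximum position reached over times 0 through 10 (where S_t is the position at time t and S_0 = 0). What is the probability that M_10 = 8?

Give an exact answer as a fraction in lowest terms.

Answer: 5/512

Derivation:
Let M_10 = max(S_0,...,S_10). Use the reflection principle: for j ≥ 1, #{paths with M_10 ≥ j} = #{S_10 ≥ j} + #{S_10 ≥ j+1}.
By reflection, #{M_10 ≥ 8} = #{S_10 ≥ 8} + #{S_10 ≥ 9} = 11 + 1 = 12.
#{M_10 ≥ 9} = #{S_10 ≥ 9} + #{S_10 ≥ 10} = 1 + 1 = 2.
#{M_10 = 8} = 12 - 2 = 10.
P(M_10 = 8) = 10/1024 = 5/512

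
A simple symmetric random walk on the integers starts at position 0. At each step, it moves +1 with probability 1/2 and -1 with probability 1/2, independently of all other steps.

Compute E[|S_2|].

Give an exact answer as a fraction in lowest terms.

Answer: 1

Derivation:
S_2 takes values m ≡ 0 (mod 2) with |m| ≤ 2; P(S_2=m) = C(2,(2+m)/2)/2^2.
Total paths: 2^2 = 4
Distribution: P(S=-2)=1/4, P(S=0)=2/4, P(S=2)=1/4
E[|S_2|] = Σ_m |m|·P(S_2=m) = 4/4 = 1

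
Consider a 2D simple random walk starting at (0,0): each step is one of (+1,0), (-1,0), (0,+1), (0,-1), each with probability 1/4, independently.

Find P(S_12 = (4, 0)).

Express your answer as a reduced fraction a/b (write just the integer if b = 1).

Let h be the number of horizontal steps (so 12-h are vertical). To end at (4,0) need (h+4)/2 right-steps and ((12-h)+0)/2 up-steps.
Sum over h with 4 ≤ h ≤ 12, h ≡ 0 (mod 2), 12-h ≡ 0 (mod 2):
h=4: C(12,4)·C(4,4)·C(8,4) = 495·1·70 = 34650
h=6: C(12,6)·C(6,5)·C(6,3) = 924·6·20 = 110880
h=8: C(12,8)·C(8,6)·C(4,2) = 495·28·6 = 83160
h=10: C(12,10)·C(10,7)·C(2,1) = 66·120·2 = 15840
h=12: C(12,12)·C(12,8)·C(0,0) = 1·495·1 = 495
Total favorable: 245025
Total paths: 4^12 = 16777216
P = 245025/16777216 = 245025/16777216

Answer: 245025/16777216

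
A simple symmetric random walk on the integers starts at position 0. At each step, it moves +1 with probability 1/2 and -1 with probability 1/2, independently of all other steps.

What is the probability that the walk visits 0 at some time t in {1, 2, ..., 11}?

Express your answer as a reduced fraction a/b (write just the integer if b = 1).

Count via complement. Let g(t,s) = #length-t paths at position s with S_1..S_t all ≠ 0.
g(t,s) = g(t-1,s-1) + g(t-1,s+1) for s ≠ 0; g(t,0) = 0.
t=0: g(0,0)=1
t=1: g(1,-1)=1 g(1,1)=1
t=2: g(2,-2)=1 g(2,2)=1
t=3: g(3,-3)=1 g(3,-1)=1 g(3,1)=1 g(3,3)=1
t=4: g(4,-4)=1 g(4,-2)=2 g(4,2)=2 g(4,4)=1
t=5: g(5,-5)=1 g(5,-3)=3 g(5,-1)=2 g(5,1)=2 g(5,3)=3 g(5,5)=1
t=6: g(6,-6)=1 g(6,-4)=4 g(6,-2)=5 g(6,2)=5 g(6,4)=4 g(6,6)=1
t=7: g(7,-7)=1 g(7,-5)=5 g(7,-3)=9 g(7,-1)=5 g(7,1)=5 g(7,3)=9 g(7,5)=5 g(7,7)=1
t=8: g(8,-8)=1 g(8,-6)=6 g(8,-4)=14 g(8,-2)=14 g(8,2)=14 g(8,4)=14 g(8,6)=6 g(8,8)=1
t=9: g(9,-9)=1 g(9,-7)=7 g(9,-5)=20 g(9,-3)=28 g(9,-1)=14 g(9,1)=14 g(9,3)=28 g(9,5)=20 g(9,7)=7 g(9,9)=1
t=10: g(10,-10)=1 g(10,-8)=8 g(10,-6)=27 g(10,-4)=48 g(10,-2)=42 g(10,2)=42 g(10,4)=48 g(10,6)=27 g(10,8)=8 g(10,10)=1
t=11: g(11,-11)=1 g(11,-9)=9 g(11,-7)=35 g(11,-5)=75 g(11,-3)=90 g(11,-1)=42 g(11,1)=42 g(11,3)=90 g(11,5)=75 g(11,7)=35 g(11,9)=9 g(11,11)=1
Paths never hitting 0: Σ_s g(11,s) = 504
Paths hitting 0: 2^11 - 504 = 1544
P = 1544/2048 = 193/256

Answer: 193/256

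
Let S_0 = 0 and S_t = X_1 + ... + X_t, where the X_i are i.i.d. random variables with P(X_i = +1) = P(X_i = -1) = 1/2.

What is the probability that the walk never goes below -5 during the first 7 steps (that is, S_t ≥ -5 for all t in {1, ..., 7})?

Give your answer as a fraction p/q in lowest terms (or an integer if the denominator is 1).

Let f(t,s) = #length-t paths at position s with S_1..S_t all ≥ -5.
f(t,s) = f(t-1,s-1) + f(t-1,s+1) for s ≥ -5; f(t,s) = 0 for s < -5.
t=0: f(0,0)=1
t=1: f(1,-1)=1 f(1,1)=1
t=2: f(2,-2)=1 f(2,0)=2 f(2,2)=1
t=3: f(3,-3)=1 f(3,-1)=3 f(3,1)=3 f(3,3)=1
t=4: f(4,-4)=1 f(4,-2)=4 f(4,0)=6 f(4,2)=4 f(4,4)=1
t=5: f(5,-5)=1 f(5,-3)=5 f(5,-1)=10 f(5,1)=10 f(5,3)=5 f(5,5)=1
t=6: f(6,-4)=6 f(6,-2)=15 f(6,0)=20 f(6,2)=15 f(6,4)=6 f(6,6)=1
t=7: f(7,-5)=6 f(7,-3)=21 f(7,-1)=35 f(7,1)=35 f(7,3)=21 f(7,5)=7 f(7,7)=1
Σ_s f(7,s) = 126
P = 126/128 = 63/64

Answer: 63/64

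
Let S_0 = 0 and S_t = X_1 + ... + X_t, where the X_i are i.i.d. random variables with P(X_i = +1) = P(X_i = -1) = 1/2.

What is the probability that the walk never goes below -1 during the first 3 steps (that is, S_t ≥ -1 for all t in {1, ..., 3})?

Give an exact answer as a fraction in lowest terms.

Let f(t,s) = #length-t paths at position s with S_1..S_t all ≥ -1.
f(t,s) = f(t-1,s-1) + f(t-1,s+1) for s ≥ -1; f(t,s) = 0 for s < -1.
t=0: f(0,0)=1
t=1: f(1,-1)=1 f(1,1)=1
t=2: f(2,0)=2 f(2,2)=1
t=3: f(3,-1)=2 f(3,1)=3 f(3,3)=1
Σ_s f(3,s) = 6
P = 6/8 = 3/4

Answer: 3/4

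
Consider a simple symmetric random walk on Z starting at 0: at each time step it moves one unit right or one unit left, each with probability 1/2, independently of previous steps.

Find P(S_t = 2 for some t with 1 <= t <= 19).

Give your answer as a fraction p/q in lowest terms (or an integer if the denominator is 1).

Count via complement. Let g(t,s) = #length-t paths at position s with S_1..S_t all ≠ 2.
g(t,s) = g(t-1,s-1) + g(t-1,s+1) for s ≠ 2; g(t,2) = 0.
t=0: g(0,0)=1
t=1: g(1,-1)=1 g(1,1)=1
t=2: g(2,-2)=1 g(2,0)=2
t=3: g(3,-3)=1 g(3,-1)=3 g(3,1)=2
t=4: g(4,-4)=1 g(4,-2)=4 g(4,0)=5
t=5: g(5,-5)=1 g(5,-3)=5 g(5,-1)=9 g(5,1)=5
t=6: g(6,-6)=1 g(6,-4)=6 g(6,-2)=14 g(6,0)=14
t=7: g(7,-7)=1 g(7,-5)=7 g(7,-3)=20 g(7,-1)=28 g(7,1)=14
t=8: g(8,-8)=1 g(8,-6)=8 g(8,-4)=27 g(8,-2)=48 g(8,0)=42
t=9: g(9,-9)=1 g(9,-7)=9 g(9,-5)=35 g(9,-3)=75 g(9,-1)=90 g(9,1)=42
t=10: g(10,-10)=1 g(10,-8)=10 g(10,-6)=44 g(10,-4)=110 g(10,-2)=165 g(10,0)=132
t=11: g(11,-11)=1 g(11,-9)=11 g(11,-7)=54 g(11,-5)=154 g(11,-3)=275 g(11,-1)=297 g(11,1)=132
t=12: g(12,-12)=1 g(12,-10)=12 g(12,-8)=65 g(12,-6)=208 g(12,-4)=429 g(12,-2)=572 g(12,0)=429
t=13: g(13,-13)=1 g(13,-11)=13 g(13,-9)=77 g(13,-7)=273 g(13,-5)=637 g(13,-3)=1001 g(13,-1)=1001 g(13,1)=429
t=14: g(14,-14)=1 g(14,-12)=14 g(14,-10)=90 g(14,-8)=350 g(14,-6)=910 g(14,-4)=1638 g(14,-2)=2002 g(14,0)=1430
t=15: g(15,-15)=1 g(15,-13)=15 g(15,-11)=104 g(15,-9)=440 g(15,-7)=1260 g(15,-5)=2548 g(15,-3)=3640 g(15,-1)=3432 g(15,1)=1430
t=16: g(16,-16)=1 g(16,-14)=16 g(16,-12)=119 g(16,-10)=544 g(16,-8)=1700 g(16,-6)=3808 g(16,-4)=6188 g(16,-2)=7072 g(16,0)=4862
t=17: g(17,-17)=1 g(17,-15)=17 g(17,-13)=135 g(17,-11)=663 g(17,-9)=2244 g(17,-7)=5508 g(17,-5)=9996 g(17,-3)=13260 g(17,-1)=11934 g(17,1)=4862
t=18: g(18,-18)=1 g(18,-16)=18 g(18,-14)=152 g(18,-12)=798 g(18,-10)=2907 g(18,-8)=7752 g(18,-6)=15504 g(18,-4)=23256 g(18,-2)=25194 g(18,0)=16796
t=19: g(19,-19)=1 g(19,-17)=19 g(19,-15)=170 g(19,-13)=950 g(19,-11)=3705 g(19,-9)=10659 g(19,-7)=23256 g(19,-5)=38760 g(19,-3)=48450 g(19,-1)=41990 g(19,1)=16796
Paths never hitting 2: Σ_s g(19,s) = 184756
Paths hitting 2: 2^19 - 184756 = 339532
P = 339532/524288 = 84883/131072

Answer: 84883/131072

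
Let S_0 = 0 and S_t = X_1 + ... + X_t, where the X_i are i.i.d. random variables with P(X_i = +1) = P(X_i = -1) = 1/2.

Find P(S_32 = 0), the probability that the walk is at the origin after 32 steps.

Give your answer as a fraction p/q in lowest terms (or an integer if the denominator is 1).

Answer: 300540195/2147483648

Derivation:
To return to 0 after 32 steps: need exactly 16 steps of +1 and 16 of -1.
Favorable paths: C(32,16) = 601080390
Total paths: 2^32 = 4294967296
P = 601080390/4294967296 = 300540195/2147483648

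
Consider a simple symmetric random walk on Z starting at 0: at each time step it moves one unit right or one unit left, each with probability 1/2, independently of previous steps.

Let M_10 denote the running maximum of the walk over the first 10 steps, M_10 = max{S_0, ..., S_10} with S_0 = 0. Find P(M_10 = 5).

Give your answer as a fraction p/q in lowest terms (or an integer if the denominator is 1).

Answer: 45/1024

Derivation:
Let M_10 = max(S_0,...,S_10). Use the reflection principle: for j ≥ 1, #{paths with M_10 ≥ j} = #{S_10 ≥ j} + #{S_10 ≥ j+1}.
By reflection, #{M_10 ≥ 5} = #{S_10 ≥ 5} + #{S_10 ≥ 6} = 56 + 56 = 112.
#{M_10 ≥ 6} = #{S_10 ≥ 6} + #{S_10 ≥ 7} = 56 + 11 = 67.
#{M_10 = 5} = 112 - 67 = 45.
P(M_10 = 5) = 45/1024 = 45/1024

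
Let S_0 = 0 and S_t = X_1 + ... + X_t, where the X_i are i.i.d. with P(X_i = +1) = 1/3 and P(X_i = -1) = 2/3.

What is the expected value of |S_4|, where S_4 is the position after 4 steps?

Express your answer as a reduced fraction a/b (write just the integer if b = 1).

Answer: 148/81

Derivation:
S_4 takes values m ≡ 0 (mod 2) with |m| ≤ 4; P(S_4=m) = C(4,(4+m)/2) · (1/3)^((4+m)/2) · (2/3)^((4-m)/2).
Distribution: P(S=-4)=16/81, P(S=-2)=32/81, P(S=0)=8/27, P(S=2)=8/81, P(S=4)=1/81
E[|S_4|] = Σ_m |m|·P(S_4=m) = 148/81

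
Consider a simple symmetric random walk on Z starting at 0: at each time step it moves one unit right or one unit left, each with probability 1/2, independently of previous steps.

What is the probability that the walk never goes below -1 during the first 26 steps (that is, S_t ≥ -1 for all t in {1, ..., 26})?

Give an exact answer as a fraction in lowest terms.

Answer: 5014575/16777216

Derivation:
Let f(t,s) = #length-t paths at position s with S_1..S_t all ≥ -1.
f(t,s) = f(t-1,s-1) + f(t-1,s+1) for s ≥ -1; f(t,s) = 0 for s < -1.
t=0: f(0,0)=1
t=1: f(1,-1)=1 f(1,1)=1
t=2: f(2,0)=2 f(2,2)=1
t=3: f(3,-1)=2 f(3,1)=3 f(3,3)=1
t=4: f(4,0)=5 f(4,2)=4 f(4,4)=1
t=5: f(5,-1)=5 f(5,1)=9 f(5,3)=5 f(5,5)=1
t=6: f(6,0)=14 f(6,2)=14 f(6,4)=6 f(6,6)=1
t=7: f(7,-1)=14 f(7,1)=28 f(7,3)=20 f(7,5)=7 f(7,7)=1
t=8: f(8,0)=42 f(8,2)=48 f(8,4)=27 f(8,6)=8 f(8,8)=1
t=9: f(9,-1)=42 f(9,1)=90 f(9,3)=75 f(9,5)=35 f(9,7)=9 f(9,9)=1
t=10: f(10,0)=132 f(10,2)=165 f(10,4)=110 f(10,6)=44 f(10,8)=10 f(10,10)=1
t=11: f(11,-1)=132 f(11,1)=297 f(11,3)=275 f(11,5)=154 f(11,7)=54 f(11,9)=11 f(11,11)=1
t=12: f(12,0)=429 f(12,2)=572 f(12,4)=429 f(12,6)=208 f(12,8)=65 f(12,10)=12 f(12,12)=1
t=13: f(13,-1)=429 f(13,1)=1001 f(13,3)=1001 f(13,5)=637 f(13,7)=273 f(13,9)=77 f(13,11)=13 f(13,13)=1
t=14: f(14,0)=1430 f(14,2)=2002 f(14,4)=1638 f(14,6)=910 f(14,8)=350 f(14,10)=90 f(14,12)=14 f(14,14)=1
t=15: f(15,-1)=1430 f(15,1)=3432 f(15,3)=3640 f(15,5)=2548 f(15,7)=1260 f(15,9)=440 f(15,11)=104 f(15,13)=15 f(15,15)=1
t=16: f(16,0)=4862 f(16,2)=7072 f(16,4)=6188 f(16,6)=3808 f(16,8)=1700 f(16,10)=544 f(16,12)=119 f(16,14)=16 f(16,16)=1
t=17: f(17,-1)=4862 f(17,1)=11934 f(17,3)=13260 f(17,5)=9996 f(17,7)=5508 f(17,9)=2244 f(17,11)=663 f(17,13)=135 f(17,15)=17 f(17,17)=1
t=18: f(18,0)=16796 f(18,2)=25194 f(18,4)=23256 f(18,6)=15504 f(18,8)=7752 f(18,10)=2907 f(18,12)=798 f(18,14)=152 f(18,16)=18 f(18,18)=1
t=19: f(19,-1)=16796 f(19,1)=41990 f(19,3)=48450 f(19,5)=38760 f(19,7)=23256 f(19,9)=10659 f(19,11)=3705 f(19,13)=950 f(19,15)=170 f(19,17)=19 f(19,19)=1
t=20: f(20,0)=58786 f(20,2)=90440 f(20,4)=87210 f(20,6)=62016 f(20,8)=33915 f(20,10)=14364 f(20,12)=4655 f(20,14)=1120 f(20,16)=189 f(20,18)=20 f(20,20)=1
t=21: f(21,-1)=58786 f(21,1)=149226 f(21,3)=177650 f(21,5)=149226 f(21,7)=95931 f(21,9)=48279 f(21,11)=19019 f(21,13)=5775 f(21,15)=1309 f(21,17)=209 f(21,19)=21 f(21,21)=1
t=22: f(22,0)=208012 f(22,2)=326876 f(22,4)=326876 f(22,6)=245157 f(22,8)=144210 f(22,10)=67298 f(22,12)=24794 f(22,14)=7084 f(22,16)=1518 f(22,18)=230 f(22,20)=22 f(22,22)=1
t=23: f(23,-1)=208012 f(23,1)=534888 f(23,3)=653752 f(23,5)=572033 f(23,7)=389367 f(23,9)=211508 f(23,11)=92092 f(23,13)=31878 f(23,15)=8602 f(23,17)=1748 f(23,19)=252 f(23,21)=23 f(23,23)=1
t=24: f(24,0)=742900 f(24,2)=1188640 f(24,4)=1225785 f(24,6)=961400 f(24,8)=600875 f(24,10)=303600 f(24,12)=123970 f(24,14)=40480 f(24,16)=10350 f(24,18)=2000 f(24,20)=275 f(24,22)=24 f(24,24)=1
t=25: f(25,-1)=742900 f(25,1)=1931540 f(25,3)=2414425 f(25,5)=2187185 f(25,7)=1562275 f(25,9)=904475 f(25,11)=427570 f(25,13)=164450 f(25,15)=50830 f(25,17)=12350 f(25,19)=2275 f(25,21)=299 f(25,23)=25 f(25,25)=1
t=26: f(26,0)=2674440 f(26,2)=4345965 f(26,4)=4601610 f(26,6)=3749460 f(26,8)=2466750 f(26,10)=1332045 f(26,12)=592020 f(26,14)=215280 f(26,16)=63180 f(26,18)=14625 f(26,20)=2574 f(26,22)=324 f(26,24)=26 f(26,26)=1
Σ_s f(26,s) = 20058300
P = 20058300/67108864 = 5014575/16777216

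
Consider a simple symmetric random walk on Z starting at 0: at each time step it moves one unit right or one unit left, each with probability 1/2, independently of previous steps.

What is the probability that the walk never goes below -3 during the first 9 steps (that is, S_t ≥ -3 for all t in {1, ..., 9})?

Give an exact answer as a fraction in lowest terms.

Let f(t,s) = #length-t paths at position s with S_1..S_t all ≥ -3.
f(t,s) = f(t-1,s-1) + f(t-1,s+1) for s ≥ -3; f(t,s) = 0 for s < -3.
t=0: f(0,0)=1
t=1: f(1,-1)=1 f(1,1)=1
t=2: f(2,-2)=1 f(2,0)=2 f(2,2)=1
t=3: f(3,-3)=1 f(3,-1)=3 f(3,1)=3 f(3,3)=1
t=4: f(4,-2)=4 f(4,0)=6 f(4,2)=4 f(4,4)=1
t=5: f(5,-3)=4 f(5,-1)=10 f(5,1)=10 f(5,3)=5 f(5,5)=1
t=6: f(6,-2)=14 f(6,0)=20 f(6,2)=15 f(6,4)=6 f(6,6)=1
t=7: f(7,-3)=14 f(7,-1)=34 f(7,1)=35 f(7,3)=21 f(7,5)=7 f(7,7)=1
t=8: f(8,-2)=48 f(8,0)=69 f(8,2)=56 f(8,4)=28 f(8,6)=8 f(8,8)=1
t=9: f(9,-3)=48 f(9,-1)=117 f(9,1)=125 f(9,3)=84 f(9,5)=36 f(9,7)=9 f(9,9)=1
Σ_s f(9,s) = 420
P = 420/512 = 105/128

Answer: 105/128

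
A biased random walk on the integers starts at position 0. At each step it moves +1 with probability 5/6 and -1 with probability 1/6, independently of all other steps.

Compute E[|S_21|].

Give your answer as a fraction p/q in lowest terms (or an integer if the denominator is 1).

Answer: 4265674739848403/304679870005248

Derivation:
S_21 takes values m ≡ 1 (mod 2) with |m| ≤ 21; P(S_21=m) = C(21,(21+m)/2) · (5/6)^((21+m)/2) · (1/6)^((21-m)/2).
Distribution: P(S=-21)=1/21936950640377856, P(S=-19)=35/7312316880125952, P(S=-17)=875/3656158440062976, P(S=-15)=83125/10968475320188928, P(S=-13)=415625/2437438960041984, P(S=-11)=7065625/2437438960041984, P(S=-9)=35328125/914039610015744, P(S=-7)=126171875/304679870005248, P(S=-5)=4416015625/1218719480020992, P(S=-3)=287041015625/10968475320188928, P(S=-1)=287041015625/1828079220031488, P(S=1)=1435205078125/1828079220031488, P(S=3)=35880126953125/10968475320188928, P(S=5)=13800048828125/1218719480020992, P(S=7)=9857177734375/304679870005248, P(S=9)=69000244140625/914039610015744, P(S=11)=345001220703125/2437438960041984, P(S=13)=507354736328125/2437438960041984, P(S=15)=2536773681640625/10968475320188928, P(S=17)=667572021484375/3656158440062976, P(S=19)=667572021484375/7312316880125952, P(S=21)=476837158203125/21936950640377856
E[|S_21|] = Σ_m |m|·P(S_21=m) = 4265674739848403/304679870005248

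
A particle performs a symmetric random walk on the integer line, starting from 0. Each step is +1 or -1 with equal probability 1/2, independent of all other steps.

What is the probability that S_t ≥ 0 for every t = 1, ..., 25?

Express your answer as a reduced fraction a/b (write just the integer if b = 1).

Let f(t,s) = #length-t paths at position s with S_1..S_t all ≥ 0.
f(t,s) = f(t-1,s-1) + f(t-1,s+1) for s ≥ 0; f(t,s) = 0 for s < 0.
t=0: f(0,0)=1
t=1: f(1,1)=1
t=2: f(2,0)=1 f(2,2)=1
t=3: f(3,1)=2 f(3,3)=1
t=4: f(4,0)=2 f(4,2)=3 f(4,4)=1
t=5: f(5,1)=5 f(5,3)=4 f(5,5)=1
t=6: f(6,0)=5 f(6,2)=9 f(6,4)=5 f(6,6)=1
t=7: f(7,1)=14 f(7,3)=14 f(7,5)=6 f(7,7)=1
t=8: f(8,0)=14 f(8,2)=28 f(8,4)=20 f(8,6)=7 f(8,8)=1
t=9: f(9,1)=42 f(9,3)=48 f(9,5)=27 f(9,7)=8 f(9,9)=1
t=10: f(10,0)=42 f(10,2)=90 f(10,4)=75 f(10,6)=35 f(10,8)=9 f(10,10)=1
t=11: f(11,1)=132 f(11,3)=165 f(11,5)=110 f(11,7)=44 f(11,9)=10 f(11,11)=1
t=12: f(12,0)=132 f(12,2)=297 f(12,4)=275 f(12,6)=154 f(12,8)=54 f(12,10)=11 f(12,12)=1
t=13: f(13,1)=429 f(13,3)=572 f(13,5)=429 f(13,7)=208 f(13,9)=65 f(13,11)=12 f(13,13)=1
t=14: f(14,0)=429 f(14,2)=1001 f(14,4)=1001 f(14,6)=637 f(14,8)=273 f(14,10)=77 f(14,12)=13 f(14,14)=1
t=15: f(15,1)=1430 f(15,3)=2002 f(15,5)=1638 f(15,7)=910 f(15,9)=350 f(15,11)=90 f(15,13)=14 f(15,15)=1
t=16: f(16,0)=1430 f(16,2)=3432 f(16,4)=3640 f(16,6)=2548 f(16,8)=1260 f(16,10)=440 f(16,12)=104 f(16,14)=15 f(16,16)=1
t=17: f(17,1)=4862 f(17,3)=7072 f(17,5)=6188 f(17,7)=3808 f(17,9)=1700 f(17,11)=544 f(17,13)=119 f(17,15)=16 f(17,17)=1
t=18: f(18,0)=4862 f(18,2)=11934 f(18,4)=13260 f(18,6)=9996 f(18,8)=5508 f(18,10)=2244 f(18,12)=663 f(18,14)=135 f(18,16)=17 f(18,18)=1
t=19: f(19,1)=16796 f(19,3)=25194 f(19,5)=23256 f(19,7)=15504 f(19,9)=7752 f(19,11)=2907 f(19,13)=798 f(19,15)=152 f(19,17)=18 f(19,19)=1
t=20: f(20,0)=16796 f(20,2)=41990 f(20,4)=48450 f(20,6)=38760 f(20,8)=23256 f(20,10)=10659 f(20,12)=3705 f(20,14)=950 f(20,16)=170 f(20,18)=19 f(20,20)=1
t=21: f(21,1)=58786 f(21,3)=90440 f(21,5)=87210 f(21,7)=62016 f(21,9)=33915 f(21,11)=14364 f(21,13)=4655 f(21,15)=1120 f(21,17)=189 f(21,19)=20 f(21,21)=1
t=22: f(22,0)=58786 f(22,2)=149226 f(22,4)=177650 f(22,6)=149226 f(22,8)=95931 f(22,10)=48279 f(22,12)=19019 f(22,14)=5775 f(22,16)=1309 f(22,18)=209 f(22,20)=21 f(22,22)=1
t=23: f(23,1)=208012 f(23,3)=326876 f(23,5)=326876 f(23,7)=245157 f(23,9)=144210 f(23,11)=67298 f(23,13)=24794 f(23,15)=7084 f(23,17)=1518 f(23,19)=230 f(23,21)=22 f(23,23)=1
t=24: f(24,0)=208012 f(24,2)=534888 f(24,4)=653752 f(24,6)=572033 f(24,8)=389367 f(24,10)=211508 f(24,12)=92092 f(24,14)=31878 f(24,16)=8602 f(24,18)=1748 f(24,20)=252 f(24,22)=23 f(24,24)=1
t=25: f(25,1)=742900 f(25,3)=1188640 f(25,5)=1225785 f(25,7)=961400 f(25,9)=600875 f(25,11)=303600 f(25,13)=123970 f(25,15)=40480 f(25,17)=10350 f(25,19)=2000 f(25,21)=275 f(25,23)=24 f(25,25)=1
Σ_s f(25,s) = 5200300
P = 5200300/33554432 = 1300075/8388608

Answer: 1300075/8388608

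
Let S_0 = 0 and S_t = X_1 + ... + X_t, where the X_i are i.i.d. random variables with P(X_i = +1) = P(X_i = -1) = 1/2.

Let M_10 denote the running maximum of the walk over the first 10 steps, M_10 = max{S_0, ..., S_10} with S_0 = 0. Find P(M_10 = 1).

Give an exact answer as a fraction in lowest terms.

Let M_10 = max(S_0,...,S_10). Use the reflection principle: for j ≥ 1, #{paths with M_10 ≥ j} = #{S_10 ≥ j} + #{S_10 ≥ j+1}.
By reflection, #{M_10 ≥ 1} = #{S_10 ≥ 1} + #{S_10 ≥ 2} = 386 + 386 = 772.
#{M_10 ≥ 2} = #{S_10 ≥ 2} + #{S_10 ≥ 3} = 386 + 176 = 562.
#{M_10 = 1} = 772 - 562 = 210.
P(M_10 = 1) = 210/1024 = 105/512

Answer: 105/512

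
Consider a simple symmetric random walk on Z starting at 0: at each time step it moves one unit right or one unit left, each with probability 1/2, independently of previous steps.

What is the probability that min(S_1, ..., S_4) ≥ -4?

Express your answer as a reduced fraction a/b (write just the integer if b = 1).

Let f(t,s) = #length-t paths at position s with S_1..S_t all ≥ -4.
f(t,s) = f(t-1,s-1) + f(t-1,s+1) for s ≥ -4; f(t,s) = 0 for s < -4.
t=0: f(0,0)=1
t=1: f(1,-1)=1 f(1,1)=1
t=2: f(2,-2)=1 f(2,0)=2 f(2,2)=1
t=3: f(3,-3)=1 f(3,-1)=3 f(3,1)=3 f(3,3)=1
t=4: f(4,-4)=1 f(4,-2)=4 f(4,0)=6 f(4,2)=4 f(4,4)=1
Σ_s f(4,s) = 16
P = 16/16 = 1

Answer: 1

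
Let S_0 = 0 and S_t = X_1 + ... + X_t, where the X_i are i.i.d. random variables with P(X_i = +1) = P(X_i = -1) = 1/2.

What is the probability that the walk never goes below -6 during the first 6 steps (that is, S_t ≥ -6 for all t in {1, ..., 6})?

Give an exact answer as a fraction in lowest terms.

Let f(t,s) = #length-t paths at position s with S_1..S_t all ≥ -6.
f(t,s) = f(t-1,s-1) + f(t-1,s+1) for s ≥ -6; f(t,s) = 0 for s < -6.
t=0: f(0,0)=1
t=1: f(1,-1)=1 f(1,1)=1
t=2: f(2,-2)=1 f(2,0)=2 f(2,2)=1
t=3: f(3,-3)=1 f(3,-1)=3 f(3,1)=3 f(3,3)=1
t=4: f(4,-4)=1 f(4,-2)=4 f(4,0)=6 f(4,2)=4 f(4,4)=1
t=5: f(5,-5)=1 f(5,-3)=5 f(5,-1)=10 f(5,1)=10 f(5,3)=5 f(5,5)=1
t=6: f(6,-6)=1 f(6,-4)=6 f(6,-2)=15 f(6,0)=20 f(6,2)=15 f(6,4)=6 f(6,6)=1
Σ_s f(6,s) = 64
P = 64/64 = 1

Answer: 1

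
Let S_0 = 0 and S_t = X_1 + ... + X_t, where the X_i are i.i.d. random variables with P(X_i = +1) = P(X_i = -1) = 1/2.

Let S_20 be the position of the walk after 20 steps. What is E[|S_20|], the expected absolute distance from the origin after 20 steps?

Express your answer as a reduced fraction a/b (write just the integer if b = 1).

S_20 takes values m ≡ 0 (mod 2) with |m| ≤ 20; P(S_20=m) = C(20,(20+m)/2)/2^20.
Total paths: 2^20 = 1048576
Distribution: P(S=-20)=1/1048576, P(S=-18)=20/1048576, P(S=-16)=190/1048576, P(S=-14)=1140/1048576, P(S=-12)=4845/1048576, P(S=-10)=15504/1048576, P(S=-8)=38760/1048576, P(S=-6)=77520/1048576, P(S=-4)=125970/1048576, P(S=-2)=167960/1048576, P(S=0)=184756/1048576, P(S=2)=167960/1048576, P(S=4)=125970/1048576, P(S=6)=77520/1048576, P(S=8)=38760/1048576, P(S=10)=15504/1048576, P(S=12)=4845/1048576, P(S=14)=1140/1048576, P(S=16)=190/1048576, P(S=18)=20/1048576, P(S=20)=1/1048576
E[|S_20|] = Σ_m |m|·P(S_20=m) = 3695120/1048576 = 230945/65536

Answer: 230945/65536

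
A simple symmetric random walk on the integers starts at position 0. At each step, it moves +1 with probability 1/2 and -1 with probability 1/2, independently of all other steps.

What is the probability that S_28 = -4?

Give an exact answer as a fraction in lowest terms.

To reach position -4 after 28 steps: need 12 steps of +1 and 16 of -1.
Favorable paths: C(28,12) = 30421755
Total paths: 2^28 = 268435456
P = 30421755/268435456 = 30421755/268435456

Answer: 30421755/268435456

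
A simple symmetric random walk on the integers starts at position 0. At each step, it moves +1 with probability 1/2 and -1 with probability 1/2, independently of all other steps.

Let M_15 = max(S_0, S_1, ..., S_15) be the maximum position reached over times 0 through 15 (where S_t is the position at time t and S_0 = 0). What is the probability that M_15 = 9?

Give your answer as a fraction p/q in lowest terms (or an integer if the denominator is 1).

Answer: 455/32768

Derivation:
Let M_15 = max(S_0,...,S_15). Use the reflection principle: for j ≥ 1, #{paths with M_15 ≥ j} = #{S_15 ≥ j} + #{S_15 ≥ j+1}.
By reflection, #{M_15 ≥ 9} = #{S_15 ≥ 9} + #{S_15 ≥ 10} = 576 + 121 = 697.
#{M_15 ≥ 10} = #{S_15 ≥ 10} + #{S_15 ≥ 11} = 121 + 121 = 242.
#{M_15 = 9} = 697 - 242 = 455.
P(M_15 = 9) = 455/32768 = 455/32768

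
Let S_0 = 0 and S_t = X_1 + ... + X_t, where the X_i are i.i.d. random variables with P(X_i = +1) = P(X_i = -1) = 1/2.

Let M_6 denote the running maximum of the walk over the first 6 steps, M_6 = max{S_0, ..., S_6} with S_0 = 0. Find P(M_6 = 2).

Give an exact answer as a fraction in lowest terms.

Answer: 15/64

Derivation:
Let M_6 = max(S_0,...,S_6). Use the reflection principle: for j ≥ 1, #{paths with M_6 ≥ j} = #{S_6 ≥ j} + #{S_6 ≥ j+1}.
By reflection, #{M_6 ≥ 2} = #{S_6 ≥ 2} + #{S_6 ≥ 3} = 22 + 7 = 29.
#{M_6 ≥ 3} = #{S_6 ≥ 3} + #{S_6 ≥ 4} = 7 + 7 = 14.
#{M_6 = 2} = 29 - 14 = 15.
P(M_6 = 2) = 15/64 = 15/64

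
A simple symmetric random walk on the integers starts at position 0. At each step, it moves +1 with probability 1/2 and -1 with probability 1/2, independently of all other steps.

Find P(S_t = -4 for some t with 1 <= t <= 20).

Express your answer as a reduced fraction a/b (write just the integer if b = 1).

Count via complement. Let g(t,s) = #length-t paths at position s with S_1..S_t all ≠ -4.
g(t,s) = g(t-1,s-1) + g(t-1,s+1) for s ≠ -4; g(t,-4) = 0.
t=0: g(0,0)=1
t=1: g(1,-1)=1 g(1,1)=1
t=2: g(2,-2)=1 g(2,0)=2 g(2,2)=1
t=3: g(3,-3)=1 g(3,-1)=3 g(3,1)=3 g(3,3)=1
t=4: g(4,-2)=4 g(4,0)=6 g(4,2)=4 g(4,4)=1
t=5: g(5,-3)=4 g(5,-1)=10 g(5,1)=10 g(5,3)=5 g(5,5)=1
t=6: g(6,-2)=14 g(6,0)=20 g(6,2)=15 g(6,4)=6 g(6,6)=1
t=7: g(7,-3)=14 g(7,-1)=34 g(7,1)=35 g(7,3)=21 g(7,5)=7 g(7,7)=1
t=8: g(8,-2)=48 g(8,0)=69 g(8,2)=56 g(8,4)=28 g(8,6)=8 g(8,8)=1
t=9: g(9,-3)=48 g(9,-1)=117 g(9,1)=125 g(9,3)=84 g(9,5)=36 g(9,7)=9 g(9,9)=1
t=10: g(10,-2)=165 g(10,0)=242 g(10,2)=209 g(10,4)=120 g(10,6)=45 g(10,8)=10 g(10,10)=1
t=11: g(11,-3)=165 g(11,-1)=407 g(11,1)=451 g(11,3)=329 g(11,5)=165 g(11,7)=55 g(11,9)=11 g(11,11)=1
t=12: g(12,-2)=572 g(12,0)=858 g(12,2)=780 g(12,4)=494 g(12,6)=220 g(12,8)=66 g(12,10)=12 g(12,12)=1
t=13: g(13,-3)=572 g(13,-1)=1430 g(13,1)=1638 g(13,3)=1274 g(13,5)=714 g(13,7)=286 g(13,9)=78 g(13,11)=13 g(13,13)=1
t=14: g(14,-2)=2002 g(14,0)=3068 g(14,2)=2912 g(14,4)=1988 g(14,6)=1000 g(14,8)=364 g(14,10)=91 g(14,12)=14 g(14,14)=1
t=15: g(15,-3)=2002 g(15,-1)=5070 g(15,1)=5980 g(15,3)=4900 g(15,5)=2988 g(15,7)=1364 g(15,9)=455 g(15,11)=105 g(15,13)=15 g(15,15)=1
t=16: g(16,-2)=7072 g(16,0)=11050 g(16,2)=10880 g(16,4)=7888 g(16,6)=4352 g(16,8)=1819 g(16,10)=560 g(16,12)=120 g(16,14)=16 g(16,16)=1
t=17: g(17,-3)=7072 g(17,-1)=18122 g(17,1)=21930 g(17,3)=18768 g(17,5)=12240 g(17,7)=6171 g(17,9)=2379 g(17,11)=680 g(17,13)=136 g(17,15)=17 g(17,17)=1
t=18: g(18,-2)=25194 g(18,0)=40052 g(18,2)=40698 g(18,4)=31008 g(18,6)=18411 g(18,8)=8550 g(18,10)=3059 g(18,12)=816 g(18,14)=153 g(18,16)=18 g(18,18)=1
t=19: g(19,-3)=25194 g(19,-1)=65246 g(19,1)=80750 g(19,3)=71706 g(19,5)=49419 g(19,7)=26961 g(19,9)=11609 g(19,11)=3875 g(19,13)=969 g(19,15)=171 g(19,17)=19 g(19,19)=1
t=20: g(20,-2)=90440 g(20,0)=145996 g(20,2)=152456 g(20,4)=121125 g(20,6)=76380 g(20,8)=38570 g(20,10)=15484 g(20,12)=4844 g(20,14)=1140 g(20,16)=190 g(20,18)=20 g(20,20)=1
Paths never hitting -4: Σ_s g(20,s) = 646646
Paths hitting -4: 2^20 - 646646 = 401930
P = 401930/1048576 = 200965/524288

Answer: 200965/524288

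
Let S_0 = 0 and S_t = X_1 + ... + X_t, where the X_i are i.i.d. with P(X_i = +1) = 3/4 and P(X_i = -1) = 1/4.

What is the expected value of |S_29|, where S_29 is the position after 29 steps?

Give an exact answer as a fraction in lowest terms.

S_29 takes values m ≡ 1 (mod 2) with |m| ≤ 29; P(S_29=m) = C(29,(29+m)/2) · (3/4)^((29+m)/2) · (1/4)^((29-m)/2).
Distribution: P(S=-29)=1/288230376151711744, P(S=-27)=87/288230376151711744, P(S=-25)=1827/144115188075855872, P(S=-23)=49329/144115188075855872, P(S=-21)=1923831/288230376151711744, P(S=-19)=28857465/288230376151711744, P(S=-17)=86572395/72057594037927936, P(S=-15)=853356465/72057594037927936, P(S=-13)=28160763345/288230376151711744, P(S=-11)=197125343415/288230376151711744, P(S=-9)=591376030245/144115188075855872, P(S=-7)=3064403065815/144115188075855872, P(S=-5)=27579627592335/288230376151711744, P(S=-3)=108197000554545/288230376151711744, P(S=-1)=46370143094805/36028797018963968, P(S=1)=139110429284415/36028797018963968, P(S=3)=2921319014972715/288230376151711744, P(S=5)=6701849504937405/288230376151711744, P(S=7)=6701849504937405/144115188075855872, P(S=9)=11640054403312335/144115188075855872, P(S=11)=34920163209937005/288230376151711744, P(S=13)=44897352698490435/288230376151711744, P(S=15)=12244732554133755/72057594037927936, P(S=17)=11179973201600385/72057594037927936, P(S=19)=33539919604801155/288230376151711744, P(S=21)=20123951762880693/288230376151711744, P(S=23)=4643988868357083/144115188075855872, P(S=25)=1547996289452361/144115188075855872, P(S=27)=663426981193869/288230376151711744, P(S=29)=68630377364883/288230376151711744
E[|S_29|] = Σ_m |m|·P(S_29=m) = 130659988496489167/9007199254740992

Answer: 130659988496489167/9007199254740992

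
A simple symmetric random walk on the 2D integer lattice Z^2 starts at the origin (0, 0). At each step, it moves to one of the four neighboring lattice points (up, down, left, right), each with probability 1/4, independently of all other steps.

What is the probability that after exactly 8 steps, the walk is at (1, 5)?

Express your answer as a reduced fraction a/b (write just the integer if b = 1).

Let h be the number of horizontal steps (so 8-h are vertical). To end at (1,5) need (h+1)/2 right-steps and ((8-h)+5)/2 up-steps.
Sum over h with 1 ≤ h ≤ 3, h ≡ 1 (mod 2), 8-h ≡ 1 (mod 2):
h=1: C(8,1)·C(1,1)·C(7,6) = 8·1·7 = 56
h=3: C(8,3)·C(3,2)·C(5,5) = 56·3·1 = 168
Total favorable: 224
Total paths: 4^8 = 65536
P = 224/65536 = 7/2048

Answer: 7/2048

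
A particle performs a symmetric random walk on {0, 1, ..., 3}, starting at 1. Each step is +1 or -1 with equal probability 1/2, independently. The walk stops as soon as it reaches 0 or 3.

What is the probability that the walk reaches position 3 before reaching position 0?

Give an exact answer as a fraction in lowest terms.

Symmetric walk (p = 1/2): the harmonic-function argument gives P(hit 3 before 0 | start at 1) = a/N.
P = 1/3 = 1/3

Answer: 1/3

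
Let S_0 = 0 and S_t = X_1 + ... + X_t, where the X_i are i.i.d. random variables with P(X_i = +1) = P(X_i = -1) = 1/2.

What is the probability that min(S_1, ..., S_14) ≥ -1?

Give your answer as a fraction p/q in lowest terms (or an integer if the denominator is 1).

Answer: 6435/16384

Derivation:
Let f(t,s) = #length-t paths at position s with S_1..S_t all ≥ -1.
f(t,s) = f(t-1,s-1) + f(t-1,s+1) for s ≥ -1; f(t,s) = 0 for s < -1.
t=0: f(0,0)=1
t=1: f(1,-1)=1 f(1,1)=1
t=2: f(2,0)=2 f(2,2)=1
t=3: f(3,-1)=2 f(3,1)=3 f(3,3)=1
t=4: f(4,0)=5 f(4,2)=4 f(4,4)=1
t=5: f(5,-1)=5 f(5,1)=9 f(5,3)=5 f(5,5)=1
t=6: f(6,0)=14 f(6,2)=14 f(6,4)=6 f(6,6)=1
t=7: f(7,-1)=14 f(7,1)=28 f(7,3)=20 f(7,5)=7 f(7,7)=1
t=8: f(8,0)=42 f(8,2)=48 f(8,4)=27 f(8,6)=8 f(8,8)=1
t=9: f(9,-1)=42 f(9,1)=90 f(9,3)=75 f(9,5)=35 f(9,7)=9 f(9,9)=1
t=10: f(10,0)=132 f(10,2)=165 f(10,4)=110 f(10,6)=44 f(10,8)=10 f(10,10)=1
t=11: f(11,-1)=132 f(11,1)=297 f(11,3)=275 f(11,5)=154 f(11,7)=54 f(11,9)=11 f(11,11)=1
t=12: f(12,0)=429 f(12,2)=572 f(12,4)=429 f(12,6)=208 f(12,8)=65 f(12,10)=12 f(12,12)=1
t=13: f(13,-1)=429 f(13,1)=1001 f(13,3)=1001 f(13,5)=637 f(13,7)=273 f(13,9)=77 f(13,11)=13 f(13,13)=1
t=14: f(14,0)=1430 f(14,2)=2002 f(14,4)=1638 f(14,6)=910 f(14,8)=350 f(14,10)=90 f(14,12)=14 f(14,14)=1
Σ_s f(14,s) = 6435
P = 6435/16384 = 6435/16384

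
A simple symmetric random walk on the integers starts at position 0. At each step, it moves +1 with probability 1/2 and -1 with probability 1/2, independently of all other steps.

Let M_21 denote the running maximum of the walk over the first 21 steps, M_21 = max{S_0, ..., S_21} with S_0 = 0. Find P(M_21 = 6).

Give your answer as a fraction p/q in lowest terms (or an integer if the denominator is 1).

Answer: 14535/262144

Derivation:
Let M_21 = max(S_0,...,S_21). Use the reflection principle: for j ≥ 1, #{paths with M_21 ≥ j} = #{S_21 ≥ j} + #{S_21 ≥ j+1}.
By reflection, #{M_21 ≥ 6} = #{S_21 ≥ 6} + #{S_21 ≥ 7} = 198440 + 198440 = 396880.
#{M_21 ≥ 7} = #{S_21 ≥ 7} + #{S_21 ≥ 8} = 198440 + 82160 = 280600.
#{M_21 = 6} = 396880 - 280600 = 116280.
P(M_21 = 6) = 116280/2097152 = 14535/262144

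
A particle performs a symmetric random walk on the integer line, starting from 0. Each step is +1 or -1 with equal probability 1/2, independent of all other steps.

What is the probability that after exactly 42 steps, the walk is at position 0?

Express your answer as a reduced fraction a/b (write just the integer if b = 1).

To return to 0 after 42 steps: need exactly 21 steps of +1 and 21 of -1.
Favorable paths: C(42,21) = 538257874440
Total paths: 2^42 = 4398046511104
P = 538257874440/4398046511104 = 67282234305/549755813888

Answer: 67282234305/549755813888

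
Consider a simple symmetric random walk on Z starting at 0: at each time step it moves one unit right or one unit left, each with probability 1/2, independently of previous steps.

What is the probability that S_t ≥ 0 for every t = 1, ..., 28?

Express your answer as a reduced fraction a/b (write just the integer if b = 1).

Answer: 5014575/33554432

Derivation:
Let f(t,s) = #length-t paths at position s with S_1..S_t all ≥ 0.
f(t,s) = f(t-1,s-1) + f(t-1,s+1) for s ≥ 0; f(t,s) = 0 for s < 0.
t=0: f(0,0)=1
t=1: f(1,1)=1
t=2: f(2,0)=1 f(2,2)=1
t=3: f(3,1)=2 f(3,3)=1
t=4: f(4,0)=2 f(4,2)=3 f(4,4)=1
t=5: f(5,1)=5 f(5,3)=4 f(5,5)=1
t=6: f(6,0)=5 f(6,2)=9 f(6,4)=5 f(6,6)=1
t=7: f(7,1)=14 f(7,3)=14 f(7,5)=6 f(7,7)=1
t=8: f(8,0)=14 f(8,2)=28 f(8,4)=20 f(8,6)=7 f(8,8)=1
t=9: f(9,1)=42 f(9,3)=48 f(9,5)=27 f(9,7)=8 f(9,9)=1
t=10: f(10,0)=42 f(10,2)=90 f(10,4)=75 f(10,6)=35 f(10,8)=9 f(10,10)=1
t=11: f(11,1)=132 f(11,3)=165 f(11,5)=110 f(11,7)=44 f(11,9)=10 f(11,11)=1
t=12: f(12,0)=132 f(12,2)=297 f(12,4)=275 f(12,6)=154 f(12,8)=54 f(12,10)=11 f(12,12)=1
t=13: f(13,1)=429 f(13,3)=572 f(13,5)=429 f(13,7)=208 f(13,9)=65 f(13,11)=12 f(13,13)=1
t=14: f(14,0)=429 f(14,2)=1001 f(14,4)=1001 f(14,6)=637 f(14,8)=273 f(14,10)=77 f(14,12)=13 f(14,14)=1
t=15: f(15,1)=1430 f(15,3)=2002 f(15,5)=1638 f(15,7)=910 f(15,9)=350 f(15,11)=90 f(15,13)=14 f(15,15)=1
t=16: f(16,0)=1430 f(16,2)=3432 f(16,4)=3640 f(16,6)=2548 f(16,8)=1260 f(16,10)=440 f(16,12)=104 f(16,14)=15 f(16,16)=1
t=17: f(17,1)=4862 f(17,3)=7072 f(17,5)=6188 f(17,7)=3808 f(17,9)=1700 f(17,11)=544 f(17,13)=119 f(17,15)=16 f(17,17)=1
t=18: f(18,0)=4862 f(18,2)=11934 f(18,4)=13260 f(18,6)=9996 f(18,8)=5508 f(18,10)=2244 f(18,12)=663 f(18,14)=135 f(18,16)=17 f(18,18)=1
t=19: f(19,1)=16796 f(19,3)=25194 f(19,5)=23256 f(19,7)=15504 f(19,9)=7752 f(19,11)=2907 f(19,13)=798 f(19,15)=152 f(19,17)=18 f(19,19)=1
t=20: f(20,0)=16796 f(20,2)=41990 f(20,4)=48450 f(20,6)=38760 f(20,8)=23256 f(20,10)=10659 f(20,12)=3705 f(20,14)=950 f(20,16)=170 f(20,18)=19 f(20,20)=1
t=21: f(21,1)=58786 f(21,3)=90440 f(21,5)=87210 f(21,7)=62016 f(21,9)=33915 f(21,11)=14364 f(21,13)=4655 f(21,15)=1120 f(21,17)=189 f(21,19)=20 f(21,21)=1
t=22: f(22,0)=58786 f(22,2)=149226 f(22,4)=177650 f(22,6)=149226 f(22,8)=95931 f(22,10)=48279 f(22,12)=19019 f(22,14)=5775 f(22,16)=1309 f(22,18)=209 f(22,20)=21 f(22,22)=1
t=23: f(23,1)=208012 f(23,3)=326876 f(23,5)=326876 f(23,7)=245157 f(23,9)=144210 f(23,11)=67298 f(23,13)=24794 f(23,15)=7084 f(23,17)=1518 f(23,19)=230 f(23,21)=22 f(23,23)=1
t=24: f(24,0)=208012 f(24,2)=534888 f(24,4)=653752 f(24,6)=572033 f(24,8)=389367 f(24,10)=211508 f(24,12)=92092 f(24,14)=31878 f(24,16)=8602 f(24,18)=1748 f(24,20)=252 f(24,22)=23 f(24,24)=1
t=25: f(25,1)=742900 f(25,3)=1188640 f(25,5)=1225785 f(25,7)=961400 f(25,9)=600875 f(25,11)=303600 f(25,13)=123970 f(25,15)=40480 f(25,17)=10350 f(25,19)=2000 f(25,21)=275 f(25,23)=24 f(25,25)=1
t=26: f(26,0)=742900 f(26,2)=1931540 f(26,4)=2414425 f(26,6)=2187185 f(26,8)=1562275 f(26,10)=904475 f(26,12)=427570 f(26,14)=164450 f(26,16)=50830 f(26,18)=12350 f(26,20)=2275 f(26,22)=299 f(26,24)=25 f(26,26)=1
t=27: f(27,1)=2674440 f(27,3)=4345965 f(27,5)=4601610 f(27,7)=3749460 f(27,9)=2466750 f(27,11)=1332045 f(27,13)=592020 f(27,15)=215280 f(27,17)=63180 f(27,19)=14625 f(27,21)=2574 f(27,23)=324 f(27,25)=26 f(27,27)=1
t=28: f(28,0)=2674440 f(28,2)=7020405 f(28,4)=8947575 f(28,6)=8351070 f(28,8)=6216210 f(28,10)=3798795 f(28,12)=1924065 f(28,14)=807300 f(28,16)=278460 f(28,18)=77805 f(28,20)=17199 f(28,22)=2898 f(28,24)=350 f(28,26)=27 f(28,28)=1
Σ_s f(28,s) = 40116600
P = 40116600/268435456 = 5014575/33554432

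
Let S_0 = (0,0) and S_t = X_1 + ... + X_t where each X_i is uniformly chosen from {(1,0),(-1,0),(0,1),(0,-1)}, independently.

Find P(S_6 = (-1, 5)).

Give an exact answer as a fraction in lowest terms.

Answer: 3/2048

Derivation:
Let h be the number of horizontal steps (so 6-h are vertical). To end at (-1,5) need (h-1)/2 right-steps and ((6-h)+5)/2 up-steps.
Sum over h with 1 ≤ h ≤ 1, h ≡ 1 (mod 2), 6-h ≡ 1 (mod 2):
h=1: C(6,1)·C(1,0)·C(5,5) = 6·1·1 = 6
Total favorable: 6
Total paths: 4^6 = 4096
P = 6/4096 = 3/2048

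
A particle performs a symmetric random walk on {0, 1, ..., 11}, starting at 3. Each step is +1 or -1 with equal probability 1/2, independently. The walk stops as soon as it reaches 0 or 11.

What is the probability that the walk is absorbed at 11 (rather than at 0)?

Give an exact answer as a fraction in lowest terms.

Symmetric walk (p = 1/2): the harmonic-function argument gives P(hit 11 before 0 | start at 3) = a/N.
P = 3/11 = 3/11

Answer: 3/11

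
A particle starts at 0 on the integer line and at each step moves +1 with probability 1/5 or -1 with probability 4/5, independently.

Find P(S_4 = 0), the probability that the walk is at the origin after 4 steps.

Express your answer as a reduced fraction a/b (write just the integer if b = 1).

Answer: 96/625

Derivation:
To be at 0 after 4 steps: need exactly 2 steps of +1 and 2 of -1.
Number of such sequences: C(4,2) = 6
Each has probability (1/5)^2 · (4/5)^2 = 16/625
P = 6 · 16/625 = 96/625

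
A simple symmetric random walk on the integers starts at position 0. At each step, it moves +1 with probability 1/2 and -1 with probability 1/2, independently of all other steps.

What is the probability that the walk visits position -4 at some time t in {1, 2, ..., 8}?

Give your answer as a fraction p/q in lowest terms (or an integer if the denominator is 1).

Count via complement. Let g(t,s) = #length-t paths at position s with S_1..S_t all ≠ -4.
g(t,s) = g(t-1,s-1) + g(t-1,s+1) for s ≠ -4; g(t,-4) = 0.
t=0: g(0,0)=1
t=1: g(1,-1)=1 g(1,1)=1
t=2: g(2,-2)=1 g(2,0)=2 g(2,2)=1
t=3: g(3,-3)=1 g(3,-1)=3 g(3,1)=3 g(3,3)=1
t=4: g(4,-2)=4 g(4,0)=6 g(4,2)=4 g(4,4)=1
t=5: g(5,-3)=4 g(5,-1)=10 g(5,1)=10 g(5,3)=5 g(5,5)=1
t=6: g(6,-2)=14 g(6,0)=20 g(6,2)=15 g(6,4)=6 g(6,6)=1
t=7: g(7,-3)=14 g(7,-1)=34 g(7,1)=35 g(7,3)=21 g(7,5)=7 g(7,7)=1
t=8: g(8,-2)=48 g(8,0)=69 g(8,2)=56 g(8,4)=28 g(8,6)=8 g(8,8)=1
Paths never hitting -4: Σ_s g(8,s) = 210
Paths hitting -4: 2^8 - 210 = 46
P = 46/256 = 23/128

Answer: 23/128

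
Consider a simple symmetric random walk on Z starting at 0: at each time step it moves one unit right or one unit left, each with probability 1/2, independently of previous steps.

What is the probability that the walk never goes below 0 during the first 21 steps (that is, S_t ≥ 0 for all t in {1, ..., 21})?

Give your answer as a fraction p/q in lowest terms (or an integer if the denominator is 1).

Answer: 88179/524288

Derivation:
Let f(t,s) = #length-t paths at position s with S_1..S_t all ≥ 0.
f(t,s) = f(t-1,s-1) + f(t-1,s+1) for s ≥ 0; f(t,s) = 0 for s < 0.
t=0: f(0,0)=1
t=1: f(1,1)=1
t=2: f(2,0)=1 f(2,2)=1
t=3: f(3,1)=2 f(3,3)=1
t=4: f(4,0)=2 f(4,2)=3 f(4,4)=1
t=5: f(5,1)=5 f(5,3)=4 f(5,5)=1
t=6: f(6,0)=5 f(6,2)=9 f(6,4)=5 f(6,6)=1
t=7: f(7,1)=14 f(7,3)=14 f(7,5)=6 f(7,7)=1
t=8: f(8,0)=14 f(8,2)=28 f(8,4)=20 f(8,6)=7 f(8,8)=1
t=9: f(9,1)=42 f(9,3)=48 f(9,5)=27 f(9,7)=8 f(9,9)=1
t=10: f(10,0)=42 f(10,2)=90 f(10,4)=75 f(10,6)=35 f(10,8)=9 f(10,10)=1
t=11: f(11,1)=132 f(11,3)=165 f(11,5)=110 f(11,7)=44 f(11,9)=10 f(11,11)=1
t=12: f(12,0)=132 f(12,2)=297 f(12,4)=275 f(12,6)=154 f(12,8)=54 f(12,10)=11 f(12,12)=1
t=13: f(13,1)=429 f(13,3)=572 f(13,5)=429 f(13,7)=208 f(13,9)=65 f(13,11)=12 f(13,13)=1
t=14: f(14,0)=429 f(14,2)=1001 f(14,4)=1001 f(14,6)=637 f(14,8)=273 f(14,10)=77 f(14,12)=13 f(14,14)=1
t=15: f(15,1)=1430 f(15,3)=2002 f(15,5)=1638 f(15,7)=910 f(15,9)=350 f(15,11)=90 f(15,13)=14 f(15,15)=1
t=16: f(16,0)=1430 f(16,2)=3432 f(16,4)=3640 f(16,6)=2548 f(16,8)=1260 f(16,10)=440 f(16,12)=104 f(16,14)=15 f(16,16)=1
t=17: f(17,1)=4862 f(17,3)=7072 f(17,5)=6188 f(17,7)=3808 f(17,9)=1700 f(17,11)=544 f(17,13)=119 f(17,15)=16 f(17,17)=1
t=18: f(18,0)=4862 f(18,2)=11934 f(18,4)=13260 f(18,6)=9996 f(18,8)=5508 f(18,10)=2244 f(18,12)=663 f(18,14)=135 f(18,16)=17 f(18,18)=1
t=19: f(19,1)=16796 f(19,3)=25194 f(19,5)=23256 f(19,7)=15504 f(19,9)=7752 f(19,11)=2907 f(19,13)=798 f(19,15)=152 f(19,17)=18 f(19,19)=1
t=20: f(20,0)=16796 f(20,2)=41990 f(20,4)=48450 f(20,6)=38760 f(20,8)=23256 f(20,10)=10659 f(20,12)=3705 f(20,14)=950 f(20,16)=170 f(20,18)=19 f(20,20)=1
t=21: f(21,1)=58786 f(21,3)=90440 f(21,5)=87210 f(21,7)=62016 f(21,9)=33915 f(21,11)=14364 f(21,13)=4655 f(21,15)=1120 f(21,17)=189 f(21,19)=20 f(21,21)=1
Σ_s f(21,s) = 352716
P = 352716/2097152 = 88179/524288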